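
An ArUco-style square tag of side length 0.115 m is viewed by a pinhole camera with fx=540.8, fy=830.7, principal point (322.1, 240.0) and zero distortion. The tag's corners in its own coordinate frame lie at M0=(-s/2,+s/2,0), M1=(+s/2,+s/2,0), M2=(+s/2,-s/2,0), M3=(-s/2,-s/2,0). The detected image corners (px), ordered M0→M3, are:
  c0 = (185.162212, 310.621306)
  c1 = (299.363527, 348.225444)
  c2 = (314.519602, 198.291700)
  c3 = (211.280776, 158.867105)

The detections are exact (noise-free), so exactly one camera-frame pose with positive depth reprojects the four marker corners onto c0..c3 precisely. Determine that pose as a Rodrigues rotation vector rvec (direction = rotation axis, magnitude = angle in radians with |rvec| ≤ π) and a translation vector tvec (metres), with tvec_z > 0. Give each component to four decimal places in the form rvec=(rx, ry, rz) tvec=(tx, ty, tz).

Intrinsics K: fx=540.8, fy=830.7, cx=322.1, cy=240.0
Marker side s = 0.115 m; corners in marker frame (Z=0):
  M0 = (-0.0575, +0.0575, 0)
  M1 = (+0.0575, +0.0575, 0)
  M2 = (+0.0575, -0.0575, 0)
  M3 = (-0.0575, -0.0575, 0)
Detected image corners:
  c0 = (185.162212, 310.621306) px
  c1 = (299.363527, 348.225444) px
  c2 = (314.519602, 198.291700) px
  c3 = (211.280776, 158.867105) px
Planar DLT: solve 8×8 A·h = b for H (H[2,2]=1):
  H  [+1022.36516 -385.02320 +254.04670]
  H  [+414.93785 +1103.95583 +250.80433]
  H  [+0.31361 -0.81727 +1.00000]
B = K⁻¹H; ‖b₁‖=1.779909, ‖b₂‖=1.779909; λ = 2/(‖b₁‖+‖b₂‖) = 0.561827, sign → tz>0 ⇒ λ=+0.561827
r₁ = λ·B[:,0] = (+0.95717,+0.22973,+0.17620); r₂ = λ·B[:,1] = (-0.12651,+0.87930,-0.45916)
r₃ = r₁×r₂ = (-0.26041,+0.41721,+0.87070); SVD([r₁ r₂ r₃]) → R = UVᵀ:
  R  [+0.95717 -0.12651 -0.26041]
  R  [+0.22973 +0.87930 +0.41721]
  R  [+0.17620 -0.45916 +0.87070]
t = (-0.07070, +0.00731, +0.56183) m
tr R = 2.707171; θ = arccos((tr R − 1)/2) = 0.547967 rad = 31.396°
axis k = ((R−Rᵀ)₃₂, (R−Rᵀ)₁₃, (R−Rᵀ)₂₁) / (2 sinθ) = (-0.841125, -0.419049, +0.341916)
rvec = θ·k = (-0.460909, -0.229625, +0.187358)

rvec=(-0.4609, -0.2296, 0.1874) tvec=(-0.0707, 0.0073, 0.5618)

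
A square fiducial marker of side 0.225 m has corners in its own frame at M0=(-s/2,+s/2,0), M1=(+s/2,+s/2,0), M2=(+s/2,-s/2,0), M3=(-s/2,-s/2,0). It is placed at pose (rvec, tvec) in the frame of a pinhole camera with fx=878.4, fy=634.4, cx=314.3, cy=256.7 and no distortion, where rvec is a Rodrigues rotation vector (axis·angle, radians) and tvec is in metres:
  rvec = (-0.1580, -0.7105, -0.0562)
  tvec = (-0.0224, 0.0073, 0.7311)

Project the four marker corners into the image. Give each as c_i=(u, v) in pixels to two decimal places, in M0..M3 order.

c0=(183.59, 373.05) c1=(397.18, 351.84) c2=(368.98, 176.56) c3=(158.17, 158.52)

Intrinsics K: fx=878.4, fy=634.4, cx=314.3, cy=256.7
Marker side s = 0.225 m; corners in marker frame (Z=0):
  M0 = (-0.1125, +0.1125, 0)
  M1 = (+0.1125, +0.1125, 0)
  M2 = (+0.1125, -0.1125, 0)
  M3 = (-0.1125, -0.1125, 0)
rvec = (-0.1580, -0.7105, -0.0562), |rvec| = θ = 0.73002 rad = 41.827°
Rodrigues: sinθ=0.66689, 1−cosθ=0.25484; R = I + sinθ·[k]× + (1−cosθ)·[k]×²:
    [+0.75710 +0.10502 -0.64481]
    [+0.00234 +0.98655 +0.16343]
    [+0.65330 -0.12524 +0.74667]
t = (-0.0224, 0.0073, 0.7311) m
M0: Pc = R·M0+t = (-0.09576, +0.11802, +0.64351); u = 878.4·(-0.09576)/0.64351 + 314.3 = 183.5890, v = 634.4·(+0.11802)/0.64351 + 256.7 = 373.0522
M1: Pc = R·M1+t = (+0.07459, +0.11855, +0.79051); u = 878.4·(+0.07459)/0.79051 + 314.3 = 397.1814, v = 634.4·(+0.11855)/0.79051 + 256.7 = 351.8396
M2: Pc = R·M2+t = (+0.05096, -0.10342, +0.81869); u = 878.4·(+0.05096)/0.81869 + 314.3 = 368.9755, v = 634.4·(-0.10342)/0.81869 + 256.7 = 176.5569
M3: Pc = R·M3+t = (-0.11939, -0.10395, +0.67169); u = 878.4·(-0.11939)/0.67169 + 314.3 = 158.1714, v = 634.4·(-0.10395)/0.67169 + 256.7 = 158.5210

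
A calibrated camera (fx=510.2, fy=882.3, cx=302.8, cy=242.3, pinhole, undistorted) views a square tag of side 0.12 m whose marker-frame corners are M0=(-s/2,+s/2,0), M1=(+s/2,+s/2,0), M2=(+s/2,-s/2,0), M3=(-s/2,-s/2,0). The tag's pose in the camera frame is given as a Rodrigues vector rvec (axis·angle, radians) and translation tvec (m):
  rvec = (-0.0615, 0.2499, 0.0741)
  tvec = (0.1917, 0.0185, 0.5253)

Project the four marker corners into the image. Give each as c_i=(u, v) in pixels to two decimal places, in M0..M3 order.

Intrinsics K: fx=510.2, fy=882.3, cx=302.8, cy=242.3
Marker side s = 0.12 m; corners in marker frame (Z=0):
  M0 = (-0.0600, +0.0600, 0)
  M1 = (+0.0600, +0.0600, 0)
  M2 = (+0.0600, -0.0600, 0)
  M3 = (-0.0600, -0.0600, 0)
rvec = (-0.0615, 0.2499, 0.0741), |rvec| = θ = 0.26781 rad = 15.344°
Rodrigues: sinθ=0.26462, 1−cosθ=0.03565; R = I + sinθ·[k]× + (1−cosθ)·[k]×²:
    [+0.96623 -0.08086 +0.24466]
    [+0.06558 +0.99539 +0.06997]
    [-0.24919 -0.05156 +0.96708]
t = (0.1917, 0.0185, 0.5253) m
M0: Pc = R·M0+t = (+0.12887, +0.07429, +0.53716); u = 510.2·(+0.12887)/0.53716 + 302.8 = 425.2071, v = 882.3·(+0.07429)/0.53716 + 242.3 = 364.3219
M1: Pc = R·M1+t = (+0.24482, +0.08216, +0.50725); u = 510.2·(+0.24482)/0.50725 + 302.8 = 549.0440, v = 882.3·(+0.08216)/0.50725 + 242.3 = 385.2029
M2: Pc = R·M2+t = (+0.25453, -0.03729, +0.51344); u = 510.2·(+0.25453)/0.51344 + 302.8 = 555.7179, v = 882.3·(-0.03729)/0.51344 + 242.3 = 178.2230
M3: Pc = R·M3+t = (+0.13858, -0.04516, +0.54335); u = 510.2·(+0.13858)/0.54335 + 302.8 = 432.9239, v = 882.3·(-0.04516)/0.54335 + 242.3 = 168.9708

c0=(425.21, 364.32) c1=(549.04, 385.20) c2=(555.72, 178.22) c3=(432.92, 168.97)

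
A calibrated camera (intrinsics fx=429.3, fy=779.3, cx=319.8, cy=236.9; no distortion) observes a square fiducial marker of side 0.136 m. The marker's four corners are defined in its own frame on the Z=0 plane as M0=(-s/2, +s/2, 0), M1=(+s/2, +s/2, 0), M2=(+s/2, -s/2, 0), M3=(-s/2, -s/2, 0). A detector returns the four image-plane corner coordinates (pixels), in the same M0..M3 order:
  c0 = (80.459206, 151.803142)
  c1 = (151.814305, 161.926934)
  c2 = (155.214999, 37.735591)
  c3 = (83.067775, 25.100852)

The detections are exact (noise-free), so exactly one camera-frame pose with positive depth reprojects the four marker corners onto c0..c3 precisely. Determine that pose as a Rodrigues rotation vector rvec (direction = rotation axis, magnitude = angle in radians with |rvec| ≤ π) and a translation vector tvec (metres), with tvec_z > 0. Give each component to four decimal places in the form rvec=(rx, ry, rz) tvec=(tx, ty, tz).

Intrinsics K: fx=429.3, fy=779.3, cx=319.8, cy=236.9
Marker side s = 0.136 m; corners in marker frame (Z=0):
  M0 = (-0.0680, +0.0680, 0)
  M1 = (+0.0680, +0.0680, 0)
  M2 = (+0.0680, -0.0680, 0)
  M3 = (-0.0680, -0.0680, 0)
Detected image corners:
  c0 = (80.459206, 151.803142) px
  c1 = (151.814305, 161.926934) px
  c2 = (155.214999, 37.735591) px
  c3 = (83.067775, 25.100852) px
Planar DLT: solve 8×8 A·h = b for H (H[2,2]=1):
  H  [+543.95010 -11.88489 +117.96997]
  H  [+96.72889 +930.50673 +94.56663]
  H  [+0.13928 +0.08701 +1.00000]
B = K⁻¹H; ‖b₁‖=1.174465, ‖b₂‖=1.174465; λ = 2/(‖b₁‖+‖b₂‖) = 0.851452, sign → tz>0 ⇒ λ=+0.851452
r₁ = λ·B[:,0] = (+0.99050,+0.06963,+0.11859); r₂ = λ·B[:,1] = (-0.07876,+0.99414,+0.07408)
r₃ = r₁×r₂ = (-0.11274,-0.08272,+0.99018); SVD([r₁ r₂ r₃]) → R = UVᵀ:
  R  [+0.99050 -0.07876 -0.11274]
  R  [+0.06963 +0.99414 -0.08272]
  R  [+0.11859 +0.07408 +0.99018]
t = (-0.40030, -0.15551, +0.85145) m
tr R = 2.974811; θ = arccos((tr R − 1)/2) = 0.158878 rad = 9.103°
axis k = ((R−Rᵀ)₃₂, (R−Rᵀ)₁₃, (R−Rᵀ)₂₁) / (2 sinθ) = (+0.495551, -0.731093, +0.468970)
rvec = θ·k = (+0.078732, -0.116155, +0.074509)

rvec=(0.0787, -0.1162, 0.0745) tvec=(-0.4003, -0.1555, 0.8515)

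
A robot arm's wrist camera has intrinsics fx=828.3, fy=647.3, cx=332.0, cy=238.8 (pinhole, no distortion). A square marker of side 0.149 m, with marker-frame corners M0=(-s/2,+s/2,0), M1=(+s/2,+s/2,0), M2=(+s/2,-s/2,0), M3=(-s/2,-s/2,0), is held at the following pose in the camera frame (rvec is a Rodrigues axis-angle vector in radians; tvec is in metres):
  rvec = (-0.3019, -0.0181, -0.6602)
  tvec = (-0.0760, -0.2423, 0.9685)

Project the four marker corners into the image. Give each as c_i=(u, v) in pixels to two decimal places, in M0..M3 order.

c0=(252.89, 141.15) c1=(356.35, 82.26) c2=(280.31, 16.24) c3=(179.81, 71.59)

Intrinsics K: fx=828.3, fy=647.3, cx=332.0, cy=238.8
Marker side s = 0.149 m; corners in marker frame (Z=0):
  M0 = (-0.0745, +0.0745, 0)
  M1 = (+0.0745, +0.0745, 0)
  M2 = (+0.0745, -0.0745, 0)
  M3 = (-0.0745, -0.0745, 0)
rvec = (-0.3019, -0.0181, -0.6602), |rvec| = θ = 0.72618 rad = 41.607°
Rodrigues: sinθ=0.66402, 1−cosθ=0.25228; R = I + sinθ·[k]× + (1−cosθ)·[k]×²:
    [+0.79132 +0.60630 +0.07880]
    [-0.60107 +0.74787 +0.28177]
    [+0.11190 -0.27034 +0.95624]
t = (-0.0760, -0.2423, 0.9685) m
M0: Pc = R·M0+t = (-0.08978, -0.14180, +0.94002); u = 828.3·(-0.08978)/0.94002 + 332.0 = 252.8869, v = 647.3·(-0.14180)/0.94002 + 238.8 = 141.1541
M1: Pc = R·M1+t = (+0.02812, -0.23136, +0.95670); u = 828.3·(+0.02812)/0.95670 + 332.0 = 356.3485, v = 647.3·(-0.23136)/0.95670 + 238.8 = 82.2598
M2: Pc = R·M2+t = (-0.06222, -0.34280, +0.99698); u = 828.3·(-0.06222)/0.99698 + 332.0 = 280.3103, v = 647.3·(-0.34280)/0.99698 + 238.8 = 16.2351
M3: Pc = R·M3+t = (-0.18012, -0.25324, +0.98030); u = 828.3·(-0.18012)/0.98030 + 332.0 = 179.8066, v = 647.3·(-0.25324)/0.98030 + 238.8 = 71.5863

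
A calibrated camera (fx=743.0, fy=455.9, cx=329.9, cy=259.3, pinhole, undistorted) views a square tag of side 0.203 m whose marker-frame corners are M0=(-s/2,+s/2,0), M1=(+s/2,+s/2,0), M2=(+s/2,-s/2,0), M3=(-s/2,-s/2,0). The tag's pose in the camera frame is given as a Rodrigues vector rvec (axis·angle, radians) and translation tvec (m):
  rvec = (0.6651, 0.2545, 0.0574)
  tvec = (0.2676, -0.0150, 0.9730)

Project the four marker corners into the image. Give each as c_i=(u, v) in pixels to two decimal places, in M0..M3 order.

Intrinsics K: fx=743.0, fy=455.9, cx=329.9, cy=259.3
Marker side s = 0.203 m; corners in marker frame (Z=0):
  M0 = (-0.1015, +0.1015, 0)
  M1 = (+0.1015, +0.1015, 0)
  M2 = (+0.1015, -0.1015, 0)
  M3 = (-0.1015, -0.1015, 0)
rvec = (0.6651, 0.2545, 0.0574), |rvec| = θ = 0.71444 rad = 40.934°
Rodrigues: sinθ=0.65519, 1−cosθ=0.24454; R = I + sinθ·[k]× + (1−cosθ)·[k]×²:
    [+0.96739 +0.02845 +0.25169]
    [+0.13373 +0.78649 -0.60295]
    [-0.21511 +0.61694 +0.75704]
t = (0.2676, -0.0150, 0.9730) m
M0: Pc = R·M0+t = (+0.17230, +0.05125, +1.05745); u = 743.0·(+0.17230)/1.05745 + 329.9 = 450.9620, v = 455.9·(+0.05125)/1.05745 + 259.3 = 281.3975
M1: Pc = R·M1+t = (+0.36868, +0.07840, +1.01379); u = 743.0·(+0.36868)/1.01379 + 329.9 = 600.1028, v = 455.9·(+0.07840)/1.01379 + 259.3 = 294.5578
M2: Pc = R·M2+t = (+0.36290, -0.08125, +0.88855); u = 743.0·(+0.36290)/0.88855 + 329.9 = 633.3575, v = 455.9·(-0.08125)/0.88855 + 259.3 = 217.6094
M3: Pc = R·M3+t = (+0.16652, -0.10840, +0.93221); u = 743.0·(+0.16652)/0.93221 + 329.9 = 462.6224, v = 455.9·(-0.10840)/0.93221 + 259.3 = 206.2854

c0=(450.96, 281.40) c1=(600.10, 294.56) c2=(633.36, 217.61) c3=(462.62, 206.29)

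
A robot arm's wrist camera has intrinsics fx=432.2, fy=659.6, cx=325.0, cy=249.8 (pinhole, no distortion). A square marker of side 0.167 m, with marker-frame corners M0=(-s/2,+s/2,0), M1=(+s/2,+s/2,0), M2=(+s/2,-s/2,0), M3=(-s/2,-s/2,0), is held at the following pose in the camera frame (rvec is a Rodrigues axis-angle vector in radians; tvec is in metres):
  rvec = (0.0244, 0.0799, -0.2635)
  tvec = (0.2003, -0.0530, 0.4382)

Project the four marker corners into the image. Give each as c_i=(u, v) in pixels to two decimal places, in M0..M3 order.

c0=(462.30, 322.59) c1=(627.26, 258.88) c2=(585.05, 11.79) c3=(420.55, 83.45)

Intrinsics K: fx=432.2, fy=659.6, cx=325.0, cy=249.8
Marker side s = 0.167 m; corners in marker frame (Z=0):
  M0 = (-0.0835, +0.0835, 0)
  M1 = (+0.0835, +0.0835, 0)
  M2 = (+0.0835, -0.0835, 0)
  M3 = (-0.0835, -0.0835, 0)
rvec = (0.0244, 0.0799, -0.2635), |rvec| = θ = 0.27643 rad = 15.838°
Rodrigues: sinθ=0.27292, 1−cosθ=0.03796; R = I + sinθ·[k]× + (1−cosθ)·[k]×²:
    [+0.96233 +0.26113 +0.07569]
    [-0.25919 +0.96521 -0.03455]
    [-0.08208 +0.01363 +0.99653]
t = (0.2003, -0.0530, 0.4382) m
M0: Pc = R·M0+t = (+0.14175, +0.04924, +0.44619); u = 432.2·(+0.14175)/0.44619 + 325.0 = 462.3042, v = 659.6·(+0.04924)/0.44619 + 249.8 = 322.5867
M1: Pc = R·M1+t = (+0.30246, +0.00595, +0.43248); u = 432.2·(+0.30246)/0.43248 + 325.0 = 627.2599, v = 659.6·(+0.00595)/0.43248 + 249.8 = 258.8787
M2: Pc = R·M2+t = (+0.25885, -0.15524, +0.43021); u = 432.2·(+0.25885)/0.43021 + 325.0 = 585.0493, v = 659.6·(-0.15524)/0.43021 + 249.8 = 11.7886
M3: Pc = R·M3+t = (+0.09814, -0.11195, +0.44392); u = 432.2·(+0.09814)/0.44392 + 325.0 = 420.5511, v = 659.6·(-0.11195)/0.44392 + 249.8 = 83.4531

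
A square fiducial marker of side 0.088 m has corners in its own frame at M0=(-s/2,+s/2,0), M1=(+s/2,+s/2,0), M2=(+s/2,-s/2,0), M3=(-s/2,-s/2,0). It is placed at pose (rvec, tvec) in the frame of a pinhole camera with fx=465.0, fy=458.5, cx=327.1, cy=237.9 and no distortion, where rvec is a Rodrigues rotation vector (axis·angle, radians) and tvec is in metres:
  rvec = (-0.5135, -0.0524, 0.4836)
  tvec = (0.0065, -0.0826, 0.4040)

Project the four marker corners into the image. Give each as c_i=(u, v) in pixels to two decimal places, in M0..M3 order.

c0=(265.05, 155.65) c1=(359.60, 202.89) c2=(398.13, 133.65) c3=(312.42, 92.11)

Intrinsics K: fx=465.0, fy=458.5, cx=327.1, cy=237.9
Marker side s = 0.088 m; corners in marker frame (Z=0):
  M0 = (-0.0440, +0.0440, 0)
  M1 = (+0.0440, +0.0440, 0)
  M2 = (+0.0440, -0.0440, 0)
  M3 = (-0.0440, -0.0440, 0)
rvec = (-0.5135, -0.0524, 0.4836), |rvec| = θ = 0.70732 rad = 40.526°
Rodrigues: sinθ=0.64980, 1−cosθ=0.23989; R = I + sinθ·[k]× + (1−cosθ)·[k]×²:
    [+0.88654 -0.43137 -0.16721]
    [+0.45717 +0.76142 +0.45959]
    [-0.07093 -0.48389 +0.87225]
t = (0.0065, -0.0826, 0.4040) m
M0: Pc = R·M0+t = (-0.05149, -0.06921, +0.38583); u = 465.0·(-0.05149)/0.38583 + 327.1 = 265.0467, v = 458.5·(-0.06921)/0.38583 + 237.9 = 155.6509
M1: Pc = R·M1+t = (+0.02653, -0.02898, +0.37959); u = 465.0·(+0.02653)/0.37959 + 327.1 = 359.5967, v = 458.5·(-0.02898)/0.37959 + 237.9 = 202.8934
M2: Pc = R·M2+t = (+0.06449, -0.09599, +0.42217); u = 465.0·(+0.06449)/0.42217 + 327.1 = 398.1307, v = 458.5·(-0.09599)/0.42217 + 237.9 = 133.6528
M3: Pc = R·M3+t = (-0.01353, -0.13622, +0.42841); u = 465.0·(-0.01353)/0.42841 + 327.1 = 312.4171, v = 458.5·(-0.13622)/0.42841 + 237.9 = 92.1149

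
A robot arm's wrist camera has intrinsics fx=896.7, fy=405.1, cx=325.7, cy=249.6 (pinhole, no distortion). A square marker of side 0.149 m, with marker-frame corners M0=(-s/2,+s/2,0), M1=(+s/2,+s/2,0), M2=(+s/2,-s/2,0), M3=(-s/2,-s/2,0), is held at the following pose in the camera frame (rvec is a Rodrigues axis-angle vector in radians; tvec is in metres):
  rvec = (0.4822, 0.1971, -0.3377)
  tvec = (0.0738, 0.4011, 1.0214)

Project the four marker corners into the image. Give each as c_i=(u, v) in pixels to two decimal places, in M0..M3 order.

c0=(352.31, 432.16) c1=(473.08, 423.30) c2=(432.68, 382.73) c3=(306.00, 393.72)

Intrinsics K: fx=896.7, fy=405.1, cx=325.7, cy=249.6
Marker side s = 0.149 m; corners in marker frame (Z=0):
  M0 = (-0.0745, +0.0745, 0)
  M1 = (+0.0745, +0.0745, 0)
  M2 = (+0.0745, -0.0745, 0)
  M3 = (-0.0745, -0.0745, 0)
rvec = (0.4822, 0.1971, -0.3377), |rvec| = θ = 0.62081 rad = 35.570°
Rodrigues: sinθ=0.58170, 1−cosθ=0.18659; R = I + sinθ·[k]× + (1−cosθ)·[k]×²:
    [+0.92598 +0.36244 +0.10584]
    [-0.27041 +0.83222 -0.48404]
    [-0.26352 +0.41959 +0.86862]
t = (0.0738, 0.4011, 1.0214) m
M0: Pc = R·M0+t = (+0.03182, +0.48325, +1.07229); u = 896.7·(+0.03182)/1.07229 + 325.7 = 352.3061, v = 405.1·(+0.48325)/1.07229 + 249.6 = 432.1648
M1: Pc = R·M1+t = (+0.16979, +0.44295, +1.03303); u = 896.7·(+0.16979)/1.03303 + 325.7 = 473.0803, v = 405.1·(+0.44295)/1.03303 + 249.6 = 423.3039
M2: Pc = R·M2+t = (+0.11578, +0.31895, +0.97051); u = 896.7·(+0.11578)/0.97051 + 325.7 = 432.6784, v = 405.1·(+0.31895)/0.97051 + 249.6 = 382.7349
M3: Pc = R·M3+t = (-0.02219, +0.35925, +1.00977); u = 896.7·(-0.02219)/1.00977 + 325.7 = 305.9975, v = 405.1·(+0.35925)/1.00977 + 249.6 = 393.7219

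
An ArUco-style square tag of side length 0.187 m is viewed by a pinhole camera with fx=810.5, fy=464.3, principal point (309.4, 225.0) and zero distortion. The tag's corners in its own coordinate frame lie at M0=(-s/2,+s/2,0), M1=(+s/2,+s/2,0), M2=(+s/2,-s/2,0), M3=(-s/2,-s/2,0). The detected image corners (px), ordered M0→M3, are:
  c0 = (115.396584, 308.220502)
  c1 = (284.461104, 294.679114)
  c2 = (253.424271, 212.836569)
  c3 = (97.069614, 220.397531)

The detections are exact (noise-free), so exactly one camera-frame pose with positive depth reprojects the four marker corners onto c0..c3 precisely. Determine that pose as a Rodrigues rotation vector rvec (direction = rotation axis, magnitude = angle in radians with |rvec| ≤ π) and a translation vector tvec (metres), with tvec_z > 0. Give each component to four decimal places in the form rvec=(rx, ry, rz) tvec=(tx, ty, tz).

Intrinsics K: fx=810.5, fy=464.3, cx=309.4, cy=225.0
Marker side s = 0.187 m; corners in marker frame (Z=0):
  M0 = (-0.0935, +0.0935, 0)
  M1 = (+0.0935, +0.0935, 0)
  M2 = (+0.0935, -0.0935, 0)
  M3 = (-0.0935, -0.0935, 0)
Detected image corners:
  c0 = (115.396584, 308.220502) px
  c1 = (284.461104, 294.679114) px
  c2 = (253.424271, 212.836569) px
  c3 = (97.069614, 220.397531) px
Planar DLT: solve 8×8 A·h = b for H (H[2,2]=1):
  H  [+928.46688 +45.56528 +189.47669]
  H  [+26.90881 +332.43530 +257.02750]
  H  [+0.31901 -0.46611 +1.00000]
B = K⁻¹H; ‖b₁‖=1.076666, ‖b₂‖=1.076666; λ = 2/(‖b₁‖+‖b₂‖) = 0.928793, sign → tz>0 ⇒ λ=+0.928793
r₁ = λ·B[:,0] = (+0.95087,-0.08976,+0.29630); r₂ = λ·B[:,1] = (+0.21748,+0.87480,-0.43292)
r₃ = r₁×r₂ = (-0.22034,+0.47609,+0.85134); SVD([r₁ r₂ r₃]) → R = UVᵀ:
  R  [+0.95087 +0.21748 -0.22034]
  R  [-0.08976 +0.87480 +0.47609]
  R  [+0.29630 -0.43292 +0.85134]
t = (-0.13743, +0.06407, +0.92879) m
tr R = 2.677015; θ = arccos((tr R − 1)/2) = 0.576258 rad = 33.017°
axis k = ((R−Rᵀ)₃₂, (R−Rᵀ)₁₃, (R−Rᵀ)₂₁) / (2 sinθ) = (-0.834126, -0.474080, -0.281925)
rvec = θ·k = (-0.480672, -0.273192, -0.162462)

rvec=(-0.4807, -0.2732, -0.1625) tvec=(-0.1374, 0.0641, 0.9288)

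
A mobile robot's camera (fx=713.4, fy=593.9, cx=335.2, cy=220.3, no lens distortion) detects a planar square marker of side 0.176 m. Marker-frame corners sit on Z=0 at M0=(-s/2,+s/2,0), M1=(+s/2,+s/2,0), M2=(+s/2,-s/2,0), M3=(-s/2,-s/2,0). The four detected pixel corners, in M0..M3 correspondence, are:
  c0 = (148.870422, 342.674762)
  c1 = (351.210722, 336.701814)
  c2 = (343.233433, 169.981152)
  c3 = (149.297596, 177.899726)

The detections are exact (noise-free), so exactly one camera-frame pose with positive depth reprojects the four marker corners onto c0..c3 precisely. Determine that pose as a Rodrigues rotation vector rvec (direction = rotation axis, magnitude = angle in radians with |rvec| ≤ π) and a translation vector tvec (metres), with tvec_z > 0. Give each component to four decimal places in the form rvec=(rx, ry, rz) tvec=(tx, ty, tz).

Intrinsics K: fx=713.4, fy=593.9, cx=335.2, cy=220.3
Marker side s = 0.176 m; corners in marker frame (Z=0):
  M0 = (-0.0880, +0.0880, 0)
  M1 = (+0.0880, +0.0880, 0)
  M2 = (+0.0880, -0.0880, 0)
  M3 = (-0.0880, -0.0880, 0)
Detected image corners:
  c0 = (148.870422, 342.674762) px
  c1 = (351.210722, 336.701814) px
  c2 = (343.233433, 169.981152) px
  c3 = (149.297596, 177.899726) px
Planar DLT: solve 8×8 A·h = b for H (H[2,2]=1):
  H  [+1106.23936 -38.15582 +247.44428]
  H  [-59.28749 +880.19326 +255.09084]
  H  [-0.07673 -0.23954 +1.00000]
B = K⁻¹H; ‖b₁‖=1.590169, ‖b₂‖=1.590169; λ = 2/(‖b₁‖+‖b₂‖) = 0.628864, sign → tz>0 ⇒ λ=+0.628864
r₁ = λ·B[:,0] = (+0.99783,-0.04488,-0.04826); r₂ = λ·B[:,1] = (+0.03715,+0.98789,-0.15064)
r₃ = r₁×r₂ = (+0.05443,+0.14852,+0.98741); SVD([r₁ r₂ r₃]) → R = UVᵀ:
  R  [+0.99783 +0.03715 +0.05443]
  R  [-0.04488 +0.98789 +0.14852]
  R  [-0.04826 -0.15064 +0.98741]
t = (-0.07736, +0.03684, +0.62886) m
tr R = 2.973127; θ = arccos((tr R − 1)/2) = 0.164115 rad = 9.403°
axis k = ((R−Rᵀ)₃₂, (R−Rᵀ)₁₃, (R−Rᵀ)₂₁) / (2 sinθ) = (-0.915548, +0.314260, -0.251025)
rvec = θ·k = (-0.150255, +0.051575, -0.041197)

rvec=(-0.1503, 0.0516, -0.0412) tvec=(-0.0774, 0.0368, 0.6289)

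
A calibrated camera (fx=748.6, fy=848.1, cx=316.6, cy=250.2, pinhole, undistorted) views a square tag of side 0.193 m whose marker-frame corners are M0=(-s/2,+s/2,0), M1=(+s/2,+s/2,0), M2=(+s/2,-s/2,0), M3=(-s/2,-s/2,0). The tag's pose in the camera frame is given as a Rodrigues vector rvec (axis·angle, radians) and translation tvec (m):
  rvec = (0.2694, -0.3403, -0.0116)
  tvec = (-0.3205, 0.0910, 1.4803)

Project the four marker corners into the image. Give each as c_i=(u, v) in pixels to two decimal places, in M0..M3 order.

c0=(105.96, 359.22) c1=(203.25, 348.73) c2=(202.67, 245.93) c3=(101.88, 252.22)

Intrinsics K: fx=748.6, fy=848.1, cx=316.6, cy=250.2
Marker side s = 0.193 m; corners in marker frame (Z=0):
  M0 = (-0.0965, +0.0965, 0)
  M1 = (+0.0965, +0.0965, 0)
  M2 = (+0.0965, -0.0965, 0)
  M3 = (-0.0965, -0.0965, 0)
rvec = (0.2694, -0.3403, -0.0116), |rvec| = θ = 0.43418 rad = 24.877°
Rodrigues: sinθ=0.42067, 1−cosθ=0.09279; R = I + sinθ·[k]× + (1−cosθ)·[k]×²:
    [+0.94294 -0.03388 -0.33125]
    [-0.05636 +0.96421 -0.25907]
    [+0.32817 +0.26296 +0.90728]
t = (-0.3205, 0.0910, 1.4803) m
M0: Pc = R·M0+t = (-0.41476, +0.18949, +1.47401); u = 748.6·(-0.41476)/1.47401 + 316.6 = 105.9554, v = 848.1·(+0.18949)/1.47401 + 250.2 = 359.2243
M1: Pc = R·M1+t = (-0.23278, +0.17861, +1.53734); u = 748.6·(-0.23278)/1.53734 + 316.6 = 203.2509, v = 848.1·(+0.17861)/1.53734 + 250.2 = 348.7317
M2: Pc = R·M2+t = (-0.22624, -0.00749, +1.48659); u = 748.6·(-0.22624)/1.48659 + 316.6 = 202.6744, v = 848.1·(-0.00749)/1.48659 + 250.2 = 245.9296
M3: Pc = R·M3+t = (-0.40822, +0.00339, +1.42326); u = 748.6·(-0.40822)/1.42326 + 316.6 = 101.8838, v = 848.1·(+0.00339)/1.42326 + 250.2 = 252.2215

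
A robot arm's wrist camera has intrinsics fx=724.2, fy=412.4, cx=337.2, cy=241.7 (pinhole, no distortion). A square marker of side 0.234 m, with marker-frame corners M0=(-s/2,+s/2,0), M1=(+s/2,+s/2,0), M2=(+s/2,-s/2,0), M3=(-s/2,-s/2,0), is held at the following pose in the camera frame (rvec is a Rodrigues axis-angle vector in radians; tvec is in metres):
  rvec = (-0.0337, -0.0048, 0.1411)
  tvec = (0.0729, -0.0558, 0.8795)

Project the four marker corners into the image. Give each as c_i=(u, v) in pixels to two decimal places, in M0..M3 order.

c0=(288.07, 262.20) c1=(479.67, 277.69) c2=(505.34, 169.32) c3=(315.47, 153.90)

Intrinsics K: fx=724.2, fy=412.4, cx=337.2, cy=241.7
Marker side s = 0.234 m; corners in marker frame (Z=0):
  M0 = (-0.1170, +0.1170, 0)
  M1 = (+0.1170, +0.1170, 0)
  M2 = (+0.1170, -0.1170, 0)
  M3 = (-0.1170, -0.1170, 0)
rvec = (-0.0337, -0.0048, 0.1411), |rvec| = θ = 0.14515 rad = 8.316°
Rodrigues: sinθ=0.14464, 1−cosθ=0.01052; R = I + sinθ·[k]× + (1−cosθ)·[k]×²:
    [+0.99005 -0.14052 -0.00716]
    [+0.14069 +0.98950 +0.03324]
    [+0.00241 -0.03392 +0.99942]
t = (0.0729, -0.0558, 0.8795) m
M0: Pc = R·M0+t = (-0.05938, +0.04351, +0.87525); u = 724.2·(-0.05938)/0.87525 + 337.2 = 288.0699, v = 412.4·(+0.04351)/0.87525 + 241.7 = 262.2014
M1: Pc = R·M1+t = (+0.17229, +0.07643, +0.87581); u = 724.2·(+0.17229)/0.87581 + 337.2 = 479.6685, v = 412.4·(+0.07643)/0.87581 + 241.7 = 277.6897
M2: Pc = R·M2+t = (+0.20518, -0.15511, +0.88375); u = 724.2·(+0.20518)/0.88375 + 337.2 = 505.3350, v = 412.4·(-0.15511)/0.88375 + 241.7 = 169.3179
M3: Pc = R·M3+t = (-0.02649, -0.18803, +0.88319); u = 724.2·(-0.02649)/0.88319 + 337.2 = 315.4748, v = 412.4·(-0.18803)/0.88319 + 241.7 = 153.8997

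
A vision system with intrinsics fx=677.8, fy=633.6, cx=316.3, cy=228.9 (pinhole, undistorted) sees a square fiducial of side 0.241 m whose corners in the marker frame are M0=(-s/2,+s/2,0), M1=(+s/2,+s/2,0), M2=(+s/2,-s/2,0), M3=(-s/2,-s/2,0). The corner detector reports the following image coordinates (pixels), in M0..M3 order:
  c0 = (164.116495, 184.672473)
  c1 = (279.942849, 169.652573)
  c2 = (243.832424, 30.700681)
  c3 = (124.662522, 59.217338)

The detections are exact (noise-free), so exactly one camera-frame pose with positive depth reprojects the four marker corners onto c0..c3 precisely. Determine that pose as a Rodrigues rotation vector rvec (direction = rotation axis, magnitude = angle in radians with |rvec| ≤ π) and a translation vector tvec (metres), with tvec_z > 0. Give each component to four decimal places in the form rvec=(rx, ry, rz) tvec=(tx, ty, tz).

rvec=(0.3268, 0.4367, -0.1577) tvec=(-0.1945, -0.2082, 1.1430)

Intrinsics K: fx=677.8, fy=633.6, cx=316.3, cy=228.9
Marker side s = 0.241 m; corners in marker frame (Z=0):
  M0 = (-0.1205, +0.1205, 0)
  M1 = (+0.1205, +0.1205, 0)
  M2 = (+0.1205, -0.1205, 0)
  M3 = (-0.1205, -0.1205, 0)
Detected image corners:
  c0 = (164.116495, 184.672473) px
  c1 = (279.942849, 169.652573) px
  c2 = (243.832424, 30.700681) px
  c3 = (124.662522, 59.217338) px
Planar DLT: solve 8×8 A·h = b for H (H[2,2]=1):
  H  [+409.36795 +206.15222 +200.97097]
  H  [-132.14035 +574.08873 +113.48784]
  H  [-0.38385 +0.24150 +1.00000]
B = K⁻¹H; ‖b₁‖=0.874902, ‖b₂‖=0.874902; λ = 2/(‖b₁‖+‖b₂‖) = 1.142985, sign → tz>0 ⇒ λ=+1.142985
r₁ = λ·B[:,0] = (+0.89506,-0.07987,-0.43873); r₂ = λ·B[:,1] = (+0.21882,+0.93591,+0.27604)
r₃ = r₁×r₂ = (+0.38856,-0.34307,+0.85517); SVD([r₁ r₂ r₃]) → R = UVᵀ:
  R  [+0.89506 +0.21882 +0.38856]
  R  [-0.07987 +0.93591 -0.34307]
  R  [-0.43873 +0.27604 +0.85517]
t = (-0.19448, -0.20820, +1.14298) m
tr R = 2.686139; θ = arccos((tr R − 1)/2) = 0.567831 rad = 32.534°
axis k = ((R−Rᵀ)₃₂, (R−Rᵀ)₁₃, (R−Rᵀ)₂₁) / (2 sinθ) = (+0.575589, +0.769142, -0.277702)
rvec = θ·k = (+0.326837, +0.436742, -0.157688)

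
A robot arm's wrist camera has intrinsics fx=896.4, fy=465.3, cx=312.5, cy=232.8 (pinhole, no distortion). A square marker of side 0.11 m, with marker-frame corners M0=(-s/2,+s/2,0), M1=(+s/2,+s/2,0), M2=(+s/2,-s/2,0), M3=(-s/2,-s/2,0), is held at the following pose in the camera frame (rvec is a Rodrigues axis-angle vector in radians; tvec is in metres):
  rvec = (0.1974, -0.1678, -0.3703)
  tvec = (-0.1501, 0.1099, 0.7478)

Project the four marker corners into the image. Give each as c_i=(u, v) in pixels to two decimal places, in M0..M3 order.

Intrinsics K: fx=896.4, fy=465.3, cx=312.5, cy=232.8
Marker side s = 0.11 m; corners in marker frame (Z=0):
  M0 = (-0.0550, +0.0550, 0)
  M1 = (+0.0550, +0.0550, 0)
  M2 = (+0.0550, -0.0550, 0)
  M3 = (-0.0550, -0.0550, 0)
rvec = (0.1974, -0.1678, -0.3703), |rvec| = θ = 0.45194 rad = 25.894°
Rodrigues: sinθ=0.43671, 1−cosθ=0.10040; R = I + sinθ·[k]× + (1−cosθ)·[k]×²:
    [+0.91876 +0.34154 -0.19808]
    [-0.37410 +0.91344 -0.16021]
    [+0.12622 +0.22129 +0.96701]
t = (-0.1501, 0.1099, 0.7478) m
M0: Pc = R·M0+t = (-0.18185, +0.18072, +0.75303); u = 896.4·(-0.18185)/0.75303 + 312.5 = 96.0309, v = 465.3·(+0.18072)/0.75303 + 232.8 = 344.4647
M1: Pc = R·M1+t = (-0.08078, +0.13956, +0.76691); u = 896.4·(-0.08078)/0.76691 + 312.5 = 218.0767, v = 465.3·(+0.13956)/0.76691 + 232.8 = 317.4758
M2: Pc = R·M2+t = (-0.11835, +0.03908, +0.74257); u = 896.4·(-0.11835)/0.74257 + 312.5 = 169.6292, v = 465.3·(+0.03908)/0.74257 + 232.8 = 257.2908
M3: Pc = R·M3+t = (-0.21942, +0.08024, +0.72869); u = 896.4·(-0.21942)/0.72869 + 312.5 = 42.5832, v = 465.3·(+0.08024)/0.72869 + 232.8 = 284.0346

c0=(96.03, 344.46) c1=(218.08, 317.48) c2=(169.63, 257.29) c3=(42.58, 284.03)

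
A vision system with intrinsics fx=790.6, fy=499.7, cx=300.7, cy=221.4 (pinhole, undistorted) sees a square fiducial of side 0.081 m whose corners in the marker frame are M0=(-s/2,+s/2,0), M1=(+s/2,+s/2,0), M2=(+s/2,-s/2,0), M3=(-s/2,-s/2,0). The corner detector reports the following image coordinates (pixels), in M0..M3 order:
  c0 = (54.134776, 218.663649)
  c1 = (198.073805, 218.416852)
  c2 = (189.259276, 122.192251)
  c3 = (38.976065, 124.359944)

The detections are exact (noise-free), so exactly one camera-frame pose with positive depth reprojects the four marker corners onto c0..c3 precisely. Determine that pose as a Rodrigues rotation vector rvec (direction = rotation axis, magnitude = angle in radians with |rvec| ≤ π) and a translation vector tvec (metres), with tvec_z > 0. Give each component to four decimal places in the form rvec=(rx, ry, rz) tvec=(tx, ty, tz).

Intrinsics K: fx=790.6, fy=499.7, cx=300.7, cy=221.4
Marker side s = 0.081 m; corners in marker frame (Z=0):
  M0 = (-0.0405, +0.0405, 0)
  M1 = (+0.0405, +0.0405, 0)
  M2 = (+0.0405, -0.0405, 0)
  M3 = (-0.0405, -0.0405, 0)
Detected image corners:
  c0 = (54.134776, 218.663649) px
  c1 = (198.073805, 218.416852) px
  c2 = (189.259276, 122.192251) px
  c3 = (38.976065, 124.359944) px
Planar DLT: solve 8×8 A·h = b for H (H[2,2]=1):
  H  [+1786.25131 +214.68260 +119.52426]
  H  [-55.98866 +1270.34662 +171.97919]
  H  [-0.24194 +0.55212 +1.00000]
B = K⁻¹H; ‖b₁‖=2.363801, ‖b₂‖=2.363801; λ = 2/(‖b₁‖+‖b₂‖) = 0.423047, sign → tz>0 ⇒ λ=+0.423047
r₁ = λ·B[:,0] = (+0.99475,-0.00205,-0.10235); r₂ = λ·B[:,1] = (+0.02604,+0.97199,+0.23357)
r₃ = r₁×r₂ = (+0.09901,-0.23501,+0.96694); SVD([r₁ r₂ r₃]) → R = UVᵀ:
  R  [+0.99475 +0.02604 +0.09901]
  R  [-0.00205 +0.97199 -0.23501]
  R  [-0.10235 +0.23357 +0.96694]
t = (-0.09695, -0.04184, +0.42305) m
tr R = 2.933674; θ = arccos((tr R − 1)/2) = 0.258256 rad = 14.797°
axis k = ((R−Rᵀ)₃₂, (R−Rᵀ)₁₃, (R−Rᵀ)₂₁) / (2 sinθ) = (+0.917374, +0.394210, -0.054991)
rvec = θ·k = (+0.236917, +0.101807, -0.014202)

rvec=(0.2369, 0.1018, -0.0142) tvec=(-0.0969, -0.0418, 0.4230)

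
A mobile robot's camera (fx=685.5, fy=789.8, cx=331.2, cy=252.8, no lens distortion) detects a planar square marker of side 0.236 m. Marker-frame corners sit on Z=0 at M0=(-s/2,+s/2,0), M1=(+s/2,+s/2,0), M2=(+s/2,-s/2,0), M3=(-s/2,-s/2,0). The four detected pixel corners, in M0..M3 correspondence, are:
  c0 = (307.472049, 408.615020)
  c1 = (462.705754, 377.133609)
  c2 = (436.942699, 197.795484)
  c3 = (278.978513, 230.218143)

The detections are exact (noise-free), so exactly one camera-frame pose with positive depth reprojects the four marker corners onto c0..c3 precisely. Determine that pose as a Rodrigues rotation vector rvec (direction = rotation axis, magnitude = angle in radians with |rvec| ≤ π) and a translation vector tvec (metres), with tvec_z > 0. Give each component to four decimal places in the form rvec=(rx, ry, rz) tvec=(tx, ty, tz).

rvec=(0.0774, 0.0022, -0.1762) tvec=(0.0599, 0.0663, 1.0177)

Intrinsics K: fx=685.5, fy=789.8, cx=331.2, cy=252.8
Marker side s = 0.236 m; corners in marker frame (Z=0):
  M0 = (-0.1180, +0.1180, 0)
  M1 = (+0.1180, +0.1180, 0)
  M2 = (+0.1180, -0.1180, 0)
  M3 = (-0.1180, -0.1180, 0)
Detected image corners:
  c0 = (307.472049, 408.615020) px
  c1 = (462.705754, 377.133609) px
  c2 = (436.942699, 197.795484) px
  c3 = (278.978513, 230.218143) px
Planar DLT: solve 8×8 A·h = b for H (H[2,2]=1):
  H  [+660.22405 +142.97349 +371.56390]
  H  [-138.05060 +780.79383 +304.25303]
  H  [-0.00883 +0.07541 +1.00000]
B = K⁻¹H; ‖b₁‖=0.982598, ‖b₂‖=0.982598; λ = 2/(‖b₁‖+‖b₂‖) = 1.017710, sign → tz>0 ⇒ λ=+1.017710
r₁ = λ·B[:,0] = (+0.98453,-0.17501,-0.00898); r₂ = λ·B[:,1] = (+0.17518,+0.98154,+0.07675)
r₃ = r₁×r₂ = (-0.00461,-0.07713,+0.99701); SVD([r₁ r₂ r₃]) → R = UVᵀ:
  R  [+0.98453 +0.17518 -0.00461]
  R  [-0.17501 +0.98154 -0.07713]
  R  [-0.00898 +0.07675 +0.99701]
t = (+0.05993, +0.06630, +1.01771) m
tr R = 2.963076; θ = arccos((tr R − 1)/2) = 0.192454 rad = 11.027°
axis k = ((R−Rᵀ)₃₂, (R−Rᵀ)₁₃, (R−Rᵀ)₂₁) / (2 sinθ) = (+0.402261, +0.011420, -0.915454)
rvec = θ·k = (+0.077417, +0.002198, -0.176183)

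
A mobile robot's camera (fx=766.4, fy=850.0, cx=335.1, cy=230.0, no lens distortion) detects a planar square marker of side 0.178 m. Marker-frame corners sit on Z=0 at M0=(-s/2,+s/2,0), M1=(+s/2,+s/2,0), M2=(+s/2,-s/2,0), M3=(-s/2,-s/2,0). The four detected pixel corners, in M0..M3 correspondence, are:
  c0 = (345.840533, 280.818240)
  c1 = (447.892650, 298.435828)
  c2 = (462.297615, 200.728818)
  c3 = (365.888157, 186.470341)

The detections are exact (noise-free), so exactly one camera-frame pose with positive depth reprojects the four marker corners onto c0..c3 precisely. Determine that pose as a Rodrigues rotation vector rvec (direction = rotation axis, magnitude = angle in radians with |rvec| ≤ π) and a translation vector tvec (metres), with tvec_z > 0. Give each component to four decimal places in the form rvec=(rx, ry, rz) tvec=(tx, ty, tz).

Intrinsics K: fx=766.4, fy=850.0, cx=335.1, cy=230.0
Marker side s = 0.178 m; corners in marker frame (Z=0):
  M0 = (-0.0890, +0.0890, 0)
  M1 = (+0.0890, +0.0890, 0)
  M2 = (+0.0890, -0.0890, 0)
  M3 = (-0.0890, -0.0890, 0)
Detected image corners:
  c0 = (345.840533, 280.818240) px
  c1 = (447.892650, 298.435828) px
  c2 = (462.297615, 200.728818) px
  c3 = (365.888157, 186.470341) px
Planar DLT: solve 8×8 A·h = b for H (H[2,2]=1):
  H  [+500.43517 -236.32660 +405.12728]
  H  [+55.55065 +456.32670 +240.04579]
  H  [-0.13948 -0.34367 +1.00000]
B = K⁻¹H; ‖b₁‖=0.734721, ‖b₂‖=0.734721; λ = 2/(‖b₁‖+‖b₂‖) = 1.361061, sign → tz>0 ⇒ λ=+1.361061
r₁ = λ·B[:,0] = (+0.97174,+0.14032,-0.18984); r₂ = λ·B[:,1] = (-0.21517,+0.85726,-0.46776)
r₃ = r₁×r₂ = (+0.09711,+0.49539,+0.86323); SVD([r₁ r₂ r₃]) → R = UVᵀ:
  R  [+0.97174 -0.21517 +0.09711]
  R  [+0.14032 +0.85726 +0.49539]
  R  [-0.18984 -0.46776 +0.86323]
t = (+0.12436, +0.01609, +1.36106) m
tr R = 2.692225; θ = arccos((tr R − 1)/2) = 0.562147 rad = 32.209°
axis k = ((R−Rᵀ)₃₂, (R−Rᵀ)₁₃, (R−Rᵀ)₂₁) / (2 sinθ) = (-0.903512, +0.269181, +0.333479)
rvec = θ·k = (-0.507906, +0.151319, +0.187464)

rvec=(-0.5079, 0.1513, 0.1875) tvec=(0.1244, 0.0161, 1.3611)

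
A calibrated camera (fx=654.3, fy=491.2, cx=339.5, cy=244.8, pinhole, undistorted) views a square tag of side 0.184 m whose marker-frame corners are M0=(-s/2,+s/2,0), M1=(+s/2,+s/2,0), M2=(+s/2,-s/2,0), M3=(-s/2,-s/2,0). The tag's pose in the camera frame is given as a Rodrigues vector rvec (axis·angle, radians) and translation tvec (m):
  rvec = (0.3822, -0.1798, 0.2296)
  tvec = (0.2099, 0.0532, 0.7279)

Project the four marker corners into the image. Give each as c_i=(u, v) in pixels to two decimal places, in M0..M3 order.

Intrinsics K: fx=654.3, fy=491.2, cx=339.5, cy=244.8
Marker side s = 0.184 m; corners in marker frame (Z=0):
  M0 = (-0.0920, +0.0920, 0)
  M1 = (+0.0920, +0.0920, 0)
  M2 = (+0.0920, -0.0920, 0)
  M3 = (-0.0920, -0.0920, 0)
rvec = (0.3822, -0.1798, 0.2296), |rvec| = θ = 0.48075 rad = 27.545°
Rodrigues: sinθ=0.46244, 1−cosθ=0.11335; R = I + sinθ·[k]× + (1−cosθ)·[k]×²:
    [+0.95829 -0.25456 -0.12992]
    [+0.18715 +0.90250 -0.38789]
    [+0.21599 +0.34740 +0.91250]
t = (0.2099, 0.0532, 0.7279) m
M0: Pc = R·M0+t = (+0.09832, +0.11901, +0.73999); u = 654.3·(+0.09832)/0.73999 + 339.5 = 426.4327, v = 491.2·(+0.11901)/0.73999 + 244.8 = 323.7994
M1: Pc = R·M1+t = (+0.27464, +0.15345, +0.77973); u = 654.3·(+0.27464)/0.77973 + 339.5 = 569.9625, v = 491.2·(+0.15345)/0.77973 + 244.8 = 341.4664
M2: Pc = R·M2+t = (+0.32148, -0.01261, +0.71581); u = 654.3·(+0.32148)/0.71581 + 339.5 = 633.3570, v = 491.2·(-0.01261)/0.71581 + 244.8 = 236.1454
M3: Pc = R·M3+t = (+0.14516, -0.04705, +0.67607); u = 654.3·(+0.14516)/0.67607 + 339.5 = 479.9831, v = 491.2·(-0.04705)/0.67607 + 244.8 = 210.6167

c0=(426.43, 323.80) c1=(569.96, 341.47) c2=(633.36, 236.15) c3=(479.98, 210.62)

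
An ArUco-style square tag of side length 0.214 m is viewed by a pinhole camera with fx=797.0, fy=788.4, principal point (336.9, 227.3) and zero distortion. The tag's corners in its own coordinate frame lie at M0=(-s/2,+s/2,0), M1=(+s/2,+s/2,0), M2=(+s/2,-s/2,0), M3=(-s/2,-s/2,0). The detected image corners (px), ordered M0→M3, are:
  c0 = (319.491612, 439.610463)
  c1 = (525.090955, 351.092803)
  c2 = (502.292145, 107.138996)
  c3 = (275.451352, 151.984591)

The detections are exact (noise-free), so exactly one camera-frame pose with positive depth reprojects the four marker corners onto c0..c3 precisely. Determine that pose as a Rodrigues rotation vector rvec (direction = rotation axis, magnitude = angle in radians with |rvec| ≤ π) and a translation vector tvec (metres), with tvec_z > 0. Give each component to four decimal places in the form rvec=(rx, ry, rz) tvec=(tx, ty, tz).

rvec=(0.1587, -0.5739, -0.1906) tvec=(0.0610, 0.0287, 0.6148)

Intrinsics K: fx=797.0, fy=788.4, cx=336.9, cy=227.3
Marker side s = 0.214 m; corners in marker frame (Z=0):
  M0 = (-0.1070, +0.1070, 0)
  M1 = (+0.1070, +0.1070, 0)
  M2 = (+0.1070, -0.1070, 0)
  M3 = (-0.1070, -0.1070, 0)
Detected image corners:
  c0 = (319.491612, 439.610463) px
  c1 = (525.090955, 351.092803) px
  c2 = (502.292145, 107.138996) px
  c3 = (275.451352, 151.984591) px
Planar DLT: solve 8×8 A·h = b for H (H[2,2]=1):
  H  [+1353.38479 +284.55495 +416.00019]
  H  [-92.08166 +1318.73112 +264.08390]
  H  [+0.85002 +0.32768 +1.00000]
B = K⁻¹H; ‖b₁‖=1.626599, ‖b₂‖=1.626599; λ = 2/(‖b₁‖+‖b₂‖) = 0.614780, sign → tz>0 ⇒ λ=+0.614780
r₁ = λ·B[:,0] = (+0.82306,-0.22246,+0.52257); r₂ = λ·B[:,1] = (+0.13434,+0.97024,+0.20145)
r₃ = r₁×r₂ = (-0.55184,-0.09561,+0.82845); SVD([r₁ r₂ r₃]) → R = UVᵀ:
  R  [+0.82306 +0.13434 -0.55184]
  R  [-0.22246 +0.97024 -0.09561]
  R  [+0.52257 +0.20145 +0.82845]
t = (+0.06102, +0.02868, +0.61478) m
tr R = 2.621755; θ = arccos((tr R − 1)/2) = 0.625147 rad = 35.818°
axis k = ((R−Rᵀ)₃₂, (R−Rᵀ)₁₃, (R−Rᵀ)₂₁) / (2 sinθ) = (+0.253804, -0.917960, -0.304848)
rvec = θ·k = (+0.158665, -0.573860, -0.190575)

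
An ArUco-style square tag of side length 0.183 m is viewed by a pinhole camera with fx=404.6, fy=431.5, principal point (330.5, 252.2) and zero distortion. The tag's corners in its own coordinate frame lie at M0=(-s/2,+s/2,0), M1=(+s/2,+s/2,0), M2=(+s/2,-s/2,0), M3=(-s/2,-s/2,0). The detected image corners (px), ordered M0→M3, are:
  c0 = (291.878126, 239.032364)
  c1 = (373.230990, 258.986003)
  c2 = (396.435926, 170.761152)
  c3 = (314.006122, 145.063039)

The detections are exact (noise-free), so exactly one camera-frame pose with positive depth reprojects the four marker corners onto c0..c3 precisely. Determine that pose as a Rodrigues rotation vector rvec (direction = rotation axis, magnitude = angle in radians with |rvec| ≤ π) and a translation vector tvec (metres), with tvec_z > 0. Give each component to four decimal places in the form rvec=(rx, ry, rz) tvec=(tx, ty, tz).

Intrinsics K: fx=404.6, fy=431.5, cx=330.5, cy=252.2
Marker side s = 0.183 m; corners in marker frame (Z=0):
  M0 = (-0.0915, +0.0915, 0)
  M1 = (+0.0915, +0.0915, 0)
  M2 = (+0.0915, -0.0915, 0)
  M3 = (-0.0915, -0.0915, 0)
Detected image corners:
  c0 = (291.878126, 239.032364) px
  c1 = (373.230990, 258.986003) px
  c2 = (396.435926, 170.761152) px
  c3 = (314.006122, 145.063039) px
Planar DLT: solve 8×8 A·h = b for H (H[2,2]=1):
  H  [+552.47381 -70.16123 +344.86979]
  H  [+186.64322 +529.17942 +204.43136]
  H  [+0.30540 +0.15639 +1.00000]
B = K⁻¹H; ‖b₁‖=1.184610, ‖b₂‖=1.184610; λ = 2/(‖b₁‖+‖b₂‖) = 0.844160, sign → tz>0 ⇒ λ=+0.844160
r₁ = λ·B[:,0] = (+0.94210,+0.21446,+0.25780); r₂ = λ·B[:,1] = (-0.25423,+0.95809,+0.13202)
r₃ = r₁×r₂ = (-0.21869,-0.18992,+0.95714); SVD([r₁ r₂ r₃]) → R = UVᵀ:
  R  [+0.94210 -0.25423 -0.21869]
  R  [+0.21446 +0.95809 -0.18992]
  R  [+0.25780 +0.13202 +0.95714]
t = (+0.02998, -0.09345, +0.84416) m
tr R = 2.857323; θ = arccos((tr R − 1)/2) = 0.380009 rad = 21.773°
axis k = ((R−Rᵀ)₃₂, (R−Rᵀ)₁₃, (R−Rᵀ)₂₁) / (2 sinθ) = (+0.433960, -0.642295, +0.631772)
rvec = θ·k = (+0.164909, -0.244078, +0.240079)

rvec=(0.1649, -0.2441, 0.2401) tvec=(0.0300, -0.0935, 0.8442)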